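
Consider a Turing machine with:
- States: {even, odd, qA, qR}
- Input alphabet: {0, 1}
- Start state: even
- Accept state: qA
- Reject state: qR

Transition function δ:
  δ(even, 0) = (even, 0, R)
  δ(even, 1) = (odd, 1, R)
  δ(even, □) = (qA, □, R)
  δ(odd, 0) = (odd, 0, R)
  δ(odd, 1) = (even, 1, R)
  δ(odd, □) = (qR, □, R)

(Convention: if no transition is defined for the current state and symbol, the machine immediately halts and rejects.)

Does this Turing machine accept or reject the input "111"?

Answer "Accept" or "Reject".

Execution trace:
Initial: [even]111
Step 1: δ(even, 1) = (odd, 1, R) → 1[odd]11
Step 2: δ(odd, 1) = (even, 1, R) → 11[even]1
Step 3: δ(even, 1) = (odd, 1, R) → 111[odd]□
Step 4: δ(odd, □) = (qR, □, R) → 111□[qR]□

The machine reaches the reject state qR and halts.

Answer: Reject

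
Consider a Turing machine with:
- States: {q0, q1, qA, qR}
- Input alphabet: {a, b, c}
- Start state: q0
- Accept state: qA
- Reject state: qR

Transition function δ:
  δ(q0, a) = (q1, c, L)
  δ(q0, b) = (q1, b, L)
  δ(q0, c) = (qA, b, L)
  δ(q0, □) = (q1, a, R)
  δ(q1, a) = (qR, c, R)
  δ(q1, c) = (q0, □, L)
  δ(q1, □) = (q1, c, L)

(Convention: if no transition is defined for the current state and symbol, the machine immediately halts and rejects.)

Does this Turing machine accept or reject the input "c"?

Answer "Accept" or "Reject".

Execution trace:
Initial: [q0]c
Step 1: δ(q0, c) = (qA, b, L) → [qA]□b

The machine reaches the accept state qA and halts.

Answer: Accept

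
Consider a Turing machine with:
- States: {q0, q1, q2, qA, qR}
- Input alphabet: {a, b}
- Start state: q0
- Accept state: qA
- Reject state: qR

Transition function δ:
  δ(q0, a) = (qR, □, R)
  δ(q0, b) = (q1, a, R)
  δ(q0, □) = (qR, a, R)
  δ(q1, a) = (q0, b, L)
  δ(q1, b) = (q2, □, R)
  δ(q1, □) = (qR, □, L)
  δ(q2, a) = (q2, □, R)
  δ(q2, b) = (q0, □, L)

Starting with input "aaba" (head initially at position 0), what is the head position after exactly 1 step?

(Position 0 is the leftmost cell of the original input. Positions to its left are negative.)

Execution trace (head position shown):
Step 0: [q0]aaba  (head at position 0)
Step 1: move right → □[qR]aba  (head at position 1)

After 1 step, the head is at position 1.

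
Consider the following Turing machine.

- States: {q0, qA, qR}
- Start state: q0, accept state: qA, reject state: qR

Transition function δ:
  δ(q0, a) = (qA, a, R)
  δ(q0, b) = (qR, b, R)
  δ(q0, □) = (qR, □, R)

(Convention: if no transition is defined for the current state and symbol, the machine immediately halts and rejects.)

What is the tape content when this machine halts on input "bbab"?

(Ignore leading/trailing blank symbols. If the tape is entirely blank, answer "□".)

Execution trace:
Initial: [q0]bbab
Step 1: δ(q0, b) = (qR, b, R) → b[qR]bab

The machine reaches the reject state qR and halts.

Final tape (ignoring leading/trailing blanks): bbab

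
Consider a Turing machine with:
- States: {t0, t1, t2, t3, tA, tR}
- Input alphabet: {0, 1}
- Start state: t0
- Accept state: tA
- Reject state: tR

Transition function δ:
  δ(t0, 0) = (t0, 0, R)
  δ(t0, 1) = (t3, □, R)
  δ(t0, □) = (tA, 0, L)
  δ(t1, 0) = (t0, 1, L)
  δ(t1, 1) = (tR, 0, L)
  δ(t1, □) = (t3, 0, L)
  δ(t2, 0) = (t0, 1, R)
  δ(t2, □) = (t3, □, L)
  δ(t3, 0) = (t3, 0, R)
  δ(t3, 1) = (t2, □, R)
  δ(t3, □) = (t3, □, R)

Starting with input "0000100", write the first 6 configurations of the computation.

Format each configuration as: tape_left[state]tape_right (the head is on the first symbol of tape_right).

Transitions applied:
Step 1: δ(t0, 0) = (t0, 0, R)
Step 2: δ(t0, 0) = (t0, 0, R)
Step 3: δ(t0, 0) = (t0, 0, R)
Step 4: δ(t0, 0) = (t0, 0, R)
Step 5: δ(t0, 1) = (t3, □, R)

The first 6 configurations are:
[t0]0000100 ⊢ 0[t0]000100 ⊢ 00[t0]00100 ⊢ 000[t0]0100 ⊢ 0000[t0]100 ⊢ 0000□[t3]00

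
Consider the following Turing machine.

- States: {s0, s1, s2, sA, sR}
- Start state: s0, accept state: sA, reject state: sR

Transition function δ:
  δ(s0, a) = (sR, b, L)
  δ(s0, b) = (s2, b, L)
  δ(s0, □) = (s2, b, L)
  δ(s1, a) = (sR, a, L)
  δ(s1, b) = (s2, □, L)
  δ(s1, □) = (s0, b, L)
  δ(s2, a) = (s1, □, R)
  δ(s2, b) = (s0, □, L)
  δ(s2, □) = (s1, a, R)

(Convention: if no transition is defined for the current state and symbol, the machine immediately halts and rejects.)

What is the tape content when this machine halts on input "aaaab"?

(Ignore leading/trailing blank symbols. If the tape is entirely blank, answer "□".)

Execution trace:
Initial: [s0]aaaab
Step 1: δ(s0, a) = (sR, b, L) → [sR]□baaab

The machine reaches the reject state sR and halts.

Final tape (ignoring leading/trailing blanks): baaab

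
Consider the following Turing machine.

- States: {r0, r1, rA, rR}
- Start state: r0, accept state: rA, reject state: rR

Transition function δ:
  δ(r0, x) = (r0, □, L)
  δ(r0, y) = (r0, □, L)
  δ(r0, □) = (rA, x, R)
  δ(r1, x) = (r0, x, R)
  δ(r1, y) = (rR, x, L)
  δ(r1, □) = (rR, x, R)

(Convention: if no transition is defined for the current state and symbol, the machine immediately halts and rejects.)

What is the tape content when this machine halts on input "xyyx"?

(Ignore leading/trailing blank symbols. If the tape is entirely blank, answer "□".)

Execution trace:
Initial: [r0]xyyx
Step 1: δ(r0, x) = (r0, □, L) → [r0]□□yyx
Step 2: δ(r0, □) = (rA, x, R) → x[rA]□yyx

The machine reaches the accept state rA and halts.

Final tape (ignoring leading/trailing blanks): x□yyx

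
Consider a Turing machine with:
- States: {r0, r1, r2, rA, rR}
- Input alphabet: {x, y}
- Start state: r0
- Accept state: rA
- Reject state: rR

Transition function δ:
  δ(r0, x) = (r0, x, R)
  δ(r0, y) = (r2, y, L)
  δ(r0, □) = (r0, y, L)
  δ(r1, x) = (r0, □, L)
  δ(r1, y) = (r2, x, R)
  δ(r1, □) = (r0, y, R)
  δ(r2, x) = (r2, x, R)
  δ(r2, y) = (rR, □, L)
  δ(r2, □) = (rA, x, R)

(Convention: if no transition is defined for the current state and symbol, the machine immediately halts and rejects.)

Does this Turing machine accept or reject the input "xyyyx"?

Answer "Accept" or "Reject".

Execution trace:
Initial: [r0]xyyyx
Step 1: δ(r0, x) = (r0, x, R) → x[r0]yyyx
Step 2: δ(r0, y) = (r2, y, L) → [r2]xyyyx
Step 3: δ(r2, x) = (r2, x, R) → x[r2]yyyx
Step 4: δ(r2, y) = (rR, □, L) → [rR]x□yyx

The machine reaches the reject state rR and halts.

Answer: Reject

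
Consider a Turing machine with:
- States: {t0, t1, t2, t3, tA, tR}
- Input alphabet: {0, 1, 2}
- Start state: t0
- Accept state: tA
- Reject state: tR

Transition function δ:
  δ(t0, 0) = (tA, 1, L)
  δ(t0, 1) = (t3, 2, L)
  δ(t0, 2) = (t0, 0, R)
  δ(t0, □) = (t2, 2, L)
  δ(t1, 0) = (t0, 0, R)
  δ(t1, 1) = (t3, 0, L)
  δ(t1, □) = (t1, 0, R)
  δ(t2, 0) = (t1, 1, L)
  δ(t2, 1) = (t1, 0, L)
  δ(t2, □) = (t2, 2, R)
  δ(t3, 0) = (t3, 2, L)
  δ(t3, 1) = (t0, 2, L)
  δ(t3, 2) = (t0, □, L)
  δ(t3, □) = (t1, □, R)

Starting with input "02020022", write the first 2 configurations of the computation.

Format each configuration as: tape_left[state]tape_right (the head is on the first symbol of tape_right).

Transitions applied:
Step 1: δ(t0, 0) = (tA, 1, L)

The first 2 configurations are:
[t0]02020022 ⊢ [tA]□12020022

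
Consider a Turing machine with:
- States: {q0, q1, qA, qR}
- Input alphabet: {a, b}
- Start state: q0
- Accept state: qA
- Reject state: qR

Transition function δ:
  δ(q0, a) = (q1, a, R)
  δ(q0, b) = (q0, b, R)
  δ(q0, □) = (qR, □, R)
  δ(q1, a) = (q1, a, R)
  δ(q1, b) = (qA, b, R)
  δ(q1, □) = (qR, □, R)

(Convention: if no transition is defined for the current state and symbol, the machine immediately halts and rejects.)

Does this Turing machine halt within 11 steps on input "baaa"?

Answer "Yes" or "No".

Execution trace:
Initial: [q0]baaa
Step 1: δ(q0, b) = (q0, b, R) → b[q0]aaa
Step 2: δ(q0, a) = (q1, a, R) → ba[q1]aa
Step 3: δ(q1, a) = (q1, a, R) → baa[q1]a
Step 4: δ(q1, a) = (q1, a, R) → baaa[q1]□
Step 5: δ(q1, □) = (qR, □, R) → baaa□[qR]□

The machine reaches the reject state qR and halts.
The machine halted after 5 steps (within the 11-step bound).

Answer: Yes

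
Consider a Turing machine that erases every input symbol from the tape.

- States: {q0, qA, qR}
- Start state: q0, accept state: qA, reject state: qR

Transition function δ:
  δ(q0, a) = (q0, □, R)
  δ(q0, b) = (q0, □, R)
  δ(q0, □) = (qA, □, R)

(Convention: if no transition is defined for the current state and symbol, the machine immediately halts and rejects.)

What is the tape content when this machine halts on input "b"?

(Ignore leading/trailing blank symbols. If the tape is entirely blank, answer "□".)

Execution trace:
Initial: [q0]b
Step 1: δ(q0, b) = (q0, □, R) → □[q0]□
Step 2: δ(q0, □) = (qA, □, R) → □□[qA]□

The machine reaches the accept state qA and halts.

Final tape (ignoring leading/trailing blanks): □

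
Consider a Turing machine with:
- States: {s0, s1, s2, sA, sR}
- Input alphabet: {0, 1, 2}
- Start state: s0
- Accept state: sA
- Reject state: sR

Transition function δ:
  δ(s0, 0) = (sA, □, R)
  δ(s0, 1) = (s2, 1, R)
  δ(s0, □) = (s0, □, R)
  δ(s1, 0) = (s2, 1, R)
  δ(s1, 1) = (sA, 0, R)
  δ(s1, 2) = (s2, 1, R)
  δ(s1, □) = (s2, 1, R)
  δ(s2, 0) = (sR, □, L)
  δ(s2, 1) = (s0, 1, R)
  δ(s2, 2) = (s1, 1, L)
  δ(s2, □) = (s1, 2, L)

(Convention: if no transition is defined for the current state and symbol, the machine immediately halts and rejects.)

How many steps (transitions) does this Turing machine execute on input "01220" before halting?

Execution trace:
Initial: [s0]01220
Step 1: δ(s0, 0) = (sA, □, R) → □[sA]1220

The machine reaches the accept state sA and halts.

The machine executed 1 step before halting.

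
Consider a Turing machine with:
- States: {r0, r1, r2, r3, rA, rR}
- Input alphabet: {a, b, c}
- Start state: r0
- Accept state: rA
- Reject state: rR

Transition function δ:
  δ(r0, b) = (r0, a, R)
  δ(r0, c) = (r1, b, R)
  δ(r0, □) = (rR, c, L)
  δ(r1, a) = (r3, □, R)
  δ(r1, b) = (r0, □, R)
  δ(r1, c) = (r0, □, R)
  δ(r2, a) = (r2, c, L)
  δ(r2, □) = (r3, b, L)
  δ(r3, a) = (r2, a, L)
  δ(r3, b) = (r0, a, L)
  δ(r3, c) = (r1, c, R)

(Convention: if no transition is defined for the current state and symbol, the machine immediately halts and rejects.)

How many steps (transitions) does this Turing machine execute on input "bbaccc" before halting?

Execution trace:
Initial: [r0]bbaccc
Step 1: δ(r0, b) = (r0, a, R) → a[r0]baccc
Step 2: δ(r0, b) = (r0, a, R) → aa[r0]accc

No transition is defined for δ(r0, a). By convention the machine halts and rejects.

The machine executed 2 steps before halting.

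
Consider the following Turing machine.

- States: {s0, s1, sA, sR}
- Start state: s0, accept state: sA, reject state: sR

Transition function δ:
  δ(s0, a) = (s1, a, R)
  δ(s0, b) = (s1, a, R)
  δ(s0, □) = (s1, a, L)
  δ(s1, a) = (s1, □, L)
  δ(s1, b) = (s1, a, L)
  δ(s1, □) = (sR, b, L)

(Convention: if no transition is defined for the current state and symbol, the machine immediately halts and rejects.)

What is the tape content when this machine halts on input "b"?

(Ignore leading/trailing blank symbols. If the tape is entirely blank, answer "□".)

Execution trace:
Initial: [s0]b
Step 1: δ(s0, b) = (s1, a, R) → a[s1]□
Step 2: δ(s1, □) = (sR, b, L) → [sR]ab

The machine reaches the reject state sR and halts.

Final tape (ignoring leading/trailing blanks): ab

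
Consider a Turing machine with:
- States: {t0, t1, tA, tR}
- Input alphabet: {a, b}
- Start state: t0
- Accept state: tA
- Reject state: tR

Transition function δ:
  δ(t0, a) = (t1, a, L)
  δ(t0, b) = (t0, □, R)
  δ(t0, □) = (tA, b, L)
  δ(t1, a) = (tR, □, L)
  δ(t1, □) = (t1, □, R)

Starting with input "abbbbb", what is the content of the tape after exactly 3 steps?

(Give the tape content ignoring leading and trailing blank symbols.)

Execution trace:
Initial: [t0]abbbbb
Step 1: δ(t0, a) = (t1, a, L) → [t1]□abbbbb
Step 2: δ(t1, □) = (t1, □, R) → □[t1]abbbbb
Step 3: δ(t1, a) = (tR, □, L) → [tR]□□bbbbb

The machine reaches the reject state tR and halts.

After 3 steps, the tape (ignoring leading/trailing blanks) is: bbbbb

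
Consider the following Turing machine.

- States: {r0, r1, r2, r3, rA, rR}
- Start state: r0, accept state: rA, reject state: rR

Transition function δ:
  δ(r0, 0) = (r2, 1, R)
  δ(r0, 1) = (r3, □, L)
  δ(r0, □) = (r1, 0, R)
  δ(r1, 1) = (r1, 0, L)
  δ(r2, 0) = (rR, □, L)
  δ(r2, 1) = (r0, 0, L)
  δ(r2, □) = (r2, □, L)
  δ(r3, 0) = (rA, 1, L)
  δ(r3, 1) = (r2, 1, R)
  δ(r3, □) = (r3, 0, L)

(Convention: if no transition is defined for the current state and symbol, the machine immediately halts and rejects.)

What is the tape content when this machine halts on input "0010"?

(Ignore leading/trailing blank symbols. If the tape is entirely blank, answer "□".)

Execution trace:
Initial: [r0]0010
Step 1: δ(r0, 0) = (r2, 1, R) → 1[r2]010
Step 2: δ(r2, 0) = (rR, □, L) → [rR]1□10

The machine reaches the reject state rR and halts.

Final tape (ignoring leading/trailing blanks): 1□10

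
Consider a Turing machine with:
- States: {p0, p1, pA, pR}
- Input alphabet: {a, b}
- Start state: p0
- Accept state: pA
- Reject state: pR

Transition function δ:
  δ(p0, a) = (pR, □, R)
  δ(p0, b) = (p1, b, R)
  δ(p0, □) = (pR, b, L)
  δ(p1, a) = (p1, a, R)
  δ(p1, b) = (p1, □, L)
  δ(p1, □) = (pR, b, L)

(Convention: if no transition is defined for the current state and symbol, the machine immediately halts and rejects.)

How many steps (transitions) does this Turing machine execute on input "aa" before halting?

Execution trace:
Initial: [p0]aa
Step 1: δ(p0, a) = (pR, □, R) → □[pR]a

The machine reaches the reject state pR and halts.

The machine executed 1 step before halting.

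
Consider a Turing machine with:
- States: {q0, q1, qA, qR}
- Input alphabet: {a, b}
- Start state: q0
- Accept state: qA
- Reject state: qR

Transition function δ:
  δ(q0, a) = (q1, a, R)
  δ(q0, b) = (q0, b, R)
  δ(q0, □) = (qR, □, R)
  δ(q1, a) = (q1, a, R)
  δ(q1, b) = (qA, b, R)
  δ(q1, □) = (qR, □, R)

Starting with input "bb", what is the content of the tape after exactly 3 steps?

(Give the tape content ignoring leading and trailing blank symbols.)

Execution trace:
Initial: [q0]bb
Step 1: δ(q0, b) = (q0, b, R) → b[q0]b
Step 2: δ(q0, b) = (q0, b, R) → bb[q0]□
Step 3: δ(q0, □) = (qR, □, R) → bb□[qR]□

The machine reaches the reject state qR and halts.

After 3 steps, the tape (ignoring leading/trailing blanks) is: bb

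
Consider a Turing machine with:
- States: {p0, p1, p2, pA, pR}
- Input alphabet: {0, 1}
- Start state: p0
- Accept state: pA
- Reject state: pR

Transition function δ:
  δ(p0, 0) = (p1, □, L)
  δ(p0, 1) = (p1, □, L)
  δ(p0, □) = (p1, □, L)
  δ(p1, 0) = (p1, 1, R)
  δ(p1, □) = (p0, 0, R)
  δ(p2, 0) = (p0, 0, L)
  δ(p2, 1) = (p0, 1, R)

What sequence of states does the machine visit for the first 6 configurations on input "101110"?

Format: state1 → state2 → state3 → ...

Execution trace:
Initial: [p0]101110
Step 1: δ(p0, 1) = (p1, □, L) → [p1]□□01110
Step 2: δ(p1, □) = (p0, 0, R) → 0[p0]□01110
Step 3: δ(p0, □) = (p1, □, L) → [p1]0□01110
Step 4: δ(p1, 0) = (p1, 1, R) → 1[p1]□01110
Step 5: δ(p1, □) = (p0, 0, R) → 10[p0]01110

State sequence: p0 → p1 → p0 → p1 → p1 → p0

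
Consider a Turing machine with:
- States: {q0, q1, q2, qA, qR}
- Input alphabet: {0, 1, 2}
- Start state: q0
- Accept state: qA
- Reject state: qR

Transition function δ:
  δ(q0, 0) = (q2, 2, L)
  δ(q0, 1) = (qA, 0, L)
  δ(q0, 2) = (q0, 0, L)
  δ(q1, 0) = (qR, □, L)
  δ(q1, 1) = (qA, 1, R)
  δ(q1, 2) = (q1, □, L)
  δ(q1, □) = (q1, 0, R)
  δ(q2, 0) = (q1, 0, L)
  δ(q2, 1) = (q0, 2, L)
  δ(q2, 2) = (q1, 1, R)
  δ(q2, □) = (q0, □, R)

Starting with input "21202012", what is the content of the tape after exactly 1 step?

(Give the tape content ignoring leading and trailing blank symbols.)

Execution trace:
Initial: [q0]21202012
Step 1: δ(q0, 2) = (q0, 0, L) → [q0]□01202012

No transition is defined for δ(q0, □). By convention the machine halts and rejects.

After 1 step, the tape (ignoring leading/trailing blanks) is: 01202012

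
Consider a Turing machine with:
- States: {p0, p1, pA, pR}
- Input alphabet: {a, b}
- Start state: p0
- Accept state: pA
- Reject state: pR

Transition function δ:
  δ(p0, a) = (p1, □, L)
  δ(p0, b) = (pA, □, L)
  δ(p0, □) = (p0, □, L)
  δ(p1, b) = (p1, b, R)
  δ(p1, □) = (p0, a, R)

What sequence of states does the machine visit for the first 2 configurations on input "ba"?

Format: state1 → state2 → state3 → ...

Execution trace:
Initial: [p0]ba
Step 1: δ(p0, b) = (pA, □, L) → [pA]□□a

The machine reaches the accept state pA and halts.

State sequence: p0 → pA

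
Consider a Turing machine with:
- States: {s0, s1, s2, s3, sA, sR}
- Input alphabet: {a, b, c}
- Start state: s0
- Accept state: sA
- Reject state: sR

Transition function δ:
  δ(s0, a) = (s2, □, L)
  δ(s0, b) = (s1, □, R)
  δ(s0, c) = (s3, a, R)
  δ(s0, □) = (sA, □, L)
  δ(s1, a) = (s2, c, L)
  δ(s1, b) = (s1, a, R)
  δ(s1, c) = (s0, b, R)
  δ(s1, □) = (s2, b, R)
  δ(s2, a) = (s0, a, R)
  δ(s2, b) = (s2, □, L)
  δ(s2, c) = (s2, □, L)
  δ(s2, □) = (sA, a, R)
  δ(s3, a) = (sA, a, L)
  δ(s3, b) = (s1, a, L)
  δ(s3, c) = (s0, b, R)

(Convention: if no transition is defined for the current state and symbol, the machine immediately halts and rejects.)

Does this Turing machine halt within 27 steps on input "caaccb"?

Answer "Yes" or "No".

Execution trace:
Initial: [s0]caaccb
Step 1: δ(s0, c) = (s3, a, R) → a[s3]aaccb
Step 2: δ(s3, a) = (sA, a, L) → [sA]aaaccb

The machine reaches the accept state sA and halts.
The machine halted after 2 steps (within the 27-step bound).

Answer: Yes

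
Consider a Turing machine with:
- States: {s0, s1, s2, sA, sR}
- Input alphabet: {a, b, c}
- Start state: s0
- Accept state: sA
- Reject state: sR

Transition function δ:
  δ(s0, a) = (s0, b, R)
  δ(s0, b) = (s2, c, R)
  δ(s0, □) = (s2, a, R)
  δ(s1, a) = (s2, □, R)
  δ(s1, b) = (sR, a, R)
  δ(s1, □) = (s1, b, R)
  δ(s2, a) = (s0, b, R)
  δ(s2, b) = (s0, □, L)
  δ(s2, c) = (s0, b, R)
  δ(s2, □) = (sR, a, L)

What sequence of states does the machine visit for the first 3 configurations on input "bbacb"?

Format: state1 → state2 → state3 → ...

Execution trace:
Initial: [s0]bbacb
Step 1: δ(s0, b) = (s2, c, R) → c[s2]bacb
Step 2: δ(s2, b) = (s0, □, L) → [s0]c□acb

No transition is defined for δ(s0, c). By convention the machine halts and rejects.

State sequence: s0 → s2 → s0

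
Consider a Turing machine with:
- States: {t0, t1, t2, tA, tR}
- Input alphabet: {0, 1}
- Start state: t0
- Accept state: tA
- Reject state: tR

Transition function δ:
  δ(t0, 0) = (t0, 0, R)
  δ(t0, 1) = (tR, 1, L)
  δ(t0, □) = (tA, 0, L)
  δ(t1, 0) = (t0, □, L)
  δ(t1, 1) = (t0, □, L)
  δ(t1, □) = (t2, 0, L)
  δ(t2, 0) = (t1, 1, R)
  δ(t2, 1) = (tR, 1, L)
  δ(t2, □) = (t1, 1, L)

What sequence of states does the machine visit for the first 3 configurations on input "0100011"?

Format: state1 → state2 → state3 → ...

Execution trace:
Initial: [t0]0100011
Step 1: δ(t0, 0) = (t0, 0, R) → 0[t0]100011
Step 2: δ(t0, 1) = (tR, 1, L) → [tR]0100011

The machine reaches the reject state tR and halts.

State sequence: t0 → t0 → tR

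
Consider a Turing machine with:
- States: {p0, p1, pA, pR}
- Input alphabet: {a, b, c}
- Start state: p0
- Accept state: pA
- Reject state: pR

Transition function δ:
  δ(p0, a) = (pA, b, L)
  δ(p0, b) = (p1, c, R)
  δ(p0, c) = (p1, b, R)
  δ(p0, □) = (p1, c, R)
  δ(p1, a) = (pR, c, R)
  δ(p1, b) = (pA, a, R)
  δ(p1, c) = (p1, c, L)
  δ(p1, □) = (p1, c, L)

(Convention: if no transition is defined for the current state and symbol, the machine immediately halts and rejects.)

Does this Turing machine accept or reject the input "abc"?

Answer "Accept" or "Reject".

Execution trace:
Initial: [p0]abc
Step 1: δ(p0, a) = (pA, b, L) → [pA]□bbc

The machine reaches the accept state pA and halts.

Answer: Accept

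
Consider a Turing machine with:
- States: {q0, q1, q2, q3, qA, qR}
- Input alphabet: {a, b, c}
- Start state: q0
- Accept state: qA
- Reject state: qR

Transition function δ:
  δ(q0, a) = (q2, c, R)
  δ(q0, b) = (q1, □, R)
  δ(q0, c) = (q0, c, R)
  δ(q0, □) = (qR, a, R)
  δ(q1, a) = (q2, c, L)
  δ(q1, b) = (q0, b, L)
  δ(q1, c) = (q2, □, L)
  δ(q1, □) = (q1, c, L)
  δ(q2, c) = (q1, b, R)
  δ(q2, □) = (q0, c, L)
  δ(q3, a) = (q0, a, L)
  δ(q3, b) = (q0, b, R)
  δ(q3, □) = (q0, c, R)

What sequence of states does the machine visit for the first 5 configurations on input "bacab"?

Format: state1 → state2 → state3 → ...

Execution trace:
Initial: [q0]bacab
Step 1: δ(q0, b) = (q1, □, R) → □[q1]acab
Step 2: δ(q1, a) = (q2, c, L) → [q2]□ccab
Step 3: δ(q2, □) = (q0, c, L) → [q0]□cccab
Step 4: δ(q0, □) = (qR, a, R) → a[qR]cccab

The machine reaches the reject state qR and halts.

State sequence: q0 → q1 → q2 → q0 → qR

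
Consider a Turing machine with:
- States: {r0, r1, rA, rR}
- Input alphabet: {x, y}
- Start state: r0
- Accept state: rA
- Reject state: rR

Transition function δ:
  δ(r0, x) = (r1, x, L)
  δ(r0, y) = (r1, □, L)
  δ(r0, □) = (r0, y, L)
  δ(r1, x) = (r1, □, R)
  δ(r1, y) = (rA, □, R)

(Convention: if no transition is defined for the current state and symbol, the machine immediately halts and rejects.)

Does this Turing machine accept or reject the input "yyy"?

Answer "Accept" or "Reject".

Execution trace:
Initial: [r0]yyy
Step 1: δ(r0, y) = (r1, □, L) → [r1]□□yy

No transition is defined for δ(r1, □). By convention the machine halts and rejects.

Answer: Reject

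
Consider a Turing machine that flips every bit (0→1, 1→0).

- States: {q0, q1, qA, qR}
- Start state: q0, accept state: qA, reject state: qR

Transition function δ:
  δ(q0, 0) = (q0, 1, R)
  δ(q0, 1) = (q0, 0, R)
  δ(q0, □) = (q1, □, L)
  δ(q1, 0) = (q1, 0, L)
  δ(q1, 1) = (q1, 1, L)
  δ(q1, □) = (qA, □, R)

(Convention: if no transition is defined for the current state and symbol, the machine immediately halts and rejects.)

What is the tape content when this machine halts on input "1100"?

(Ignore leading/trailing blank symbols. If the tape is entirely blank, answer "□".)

Execution trace:
Initial: [q0]1100
Step 1: δ(q0, 1) = (q0, 0, R) → 0[q0]100
Step 2: δ(q0, 1) = (q0, 0, R) → 00[q0]00
Step 3: δ(q0, 0) = (q0, 1, R) → 001[q0]0
Step 4: δ(q0, 0) = (q0, 1, R) → 0011[q0]□
Step 5: δ(q0, □) = (q1, □, L) → 001[q1]1□
Step 6: δ(q1, 1) = (q1, 1, L) → 00[q1]11□
Step 7: δ(q1, 1) = (q1, 1, L) → 0[q1]011□
Step 8: δ(q1, 0) = (q1, 0, L) → [q1]0011□
Step 9: δ(q1, 0) = (q1, 0, L) → [q1]□0011□
Step 10: δ(q1, □) = (qA, □, R) → □[qA]0011□

The machine reaches the accept state qA and halts.

Final tape (ignoring leading/trailing blanks): 0011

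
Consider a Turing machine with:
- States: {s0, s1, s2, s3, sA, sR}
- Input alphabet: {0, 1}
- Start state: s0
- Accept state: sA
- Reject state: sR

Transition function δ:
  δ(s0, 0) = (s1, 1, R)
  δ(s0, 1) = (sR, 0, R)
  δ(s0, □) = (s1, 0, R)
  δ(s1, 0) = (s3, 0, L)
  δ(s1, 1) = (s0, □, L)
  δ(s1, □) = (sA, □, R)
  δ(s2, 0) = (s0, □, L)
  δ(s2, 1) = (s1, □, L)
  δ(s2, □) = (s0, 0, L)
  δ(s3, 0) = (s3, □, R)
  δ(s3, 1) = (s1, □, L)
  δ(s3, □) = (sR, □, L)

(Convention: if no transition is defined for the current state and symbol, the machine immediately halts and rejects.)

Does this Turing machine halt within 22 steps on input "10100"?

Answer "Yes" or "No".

Execution trace:
Initial: [s0]10100
Step 1: δ(s0, 1) = (sR, 0, R) → 0[sR]0100

The machine reaches the reject state sR and halts.
The machine halted after 1 step (within the 22-step bound).

Answer: Yes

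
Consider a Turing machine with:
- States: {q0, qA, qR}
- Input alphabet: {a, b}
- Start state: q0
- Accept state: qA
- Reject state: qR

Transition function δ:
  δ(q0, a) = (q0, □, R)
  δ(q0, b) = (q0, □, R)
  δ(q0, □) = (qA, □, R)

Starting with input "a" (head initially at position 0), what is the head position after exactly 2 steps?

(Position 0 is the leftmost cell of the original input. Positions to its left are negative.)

Execution trace (head position shown):
Step 0: [q0]a  (head at position 0)
Step 1: move right → □[q0]□  (head at position 1)
Step 2: move right → □□[qA]□  (head at position 2)

After 2 steps, the head is at position 2.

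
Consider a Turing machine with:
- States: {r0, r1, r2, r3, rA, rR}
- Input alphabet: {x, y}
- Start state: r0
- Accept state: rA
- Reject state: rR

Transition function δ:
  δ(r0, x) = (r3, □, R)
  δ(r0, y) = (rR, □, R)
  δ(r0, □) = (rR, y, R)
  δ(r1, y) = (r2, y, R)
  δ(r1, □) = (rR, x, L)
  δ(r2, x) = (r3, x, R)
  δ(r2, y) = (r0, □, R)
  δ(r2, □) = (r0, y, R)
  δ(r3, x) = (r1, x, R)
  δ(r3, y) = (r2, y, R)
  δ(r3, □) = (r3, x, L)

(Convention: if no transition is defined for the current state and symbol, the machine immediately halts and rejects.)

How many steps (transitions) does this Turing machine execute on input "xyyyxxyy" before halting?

Execution trace:
Initial: [r0]xyyyxxyy
Step 1: δ(r0, x) = (r3, □, R) → □[r3]yyyxxyy
Step 2: δ(r3, y) = (r2, y, R) → □y[r2]yyxxyy
Step 3: δ(r2, y) = (r0, □, R) → □y□[r0]yxxyy
Step 4: δ(r0, y) = (rR, □, R) → □y□□[rR]xxyy

The machine reaches the reject state rR and halts.

The machine executed 4 steps before halting.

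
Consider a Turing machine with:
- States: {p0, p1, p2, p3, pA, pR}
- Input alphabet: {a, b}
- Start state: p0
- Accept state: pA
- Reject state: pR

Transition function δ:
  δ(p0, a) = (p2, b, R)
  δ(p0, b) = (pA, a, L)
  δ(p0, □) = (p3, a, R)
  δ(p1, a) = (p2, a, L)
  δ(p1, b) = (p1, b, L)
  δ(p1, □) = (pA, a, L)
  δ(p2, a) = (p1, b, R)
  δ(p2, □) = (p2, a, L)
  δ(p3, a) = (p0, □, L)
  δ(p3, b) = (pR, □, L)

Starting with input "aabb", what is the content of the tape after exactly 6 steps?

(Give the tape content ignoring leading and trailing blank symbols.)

Execution trace:
Initial: [p0]aabb
Step 1: δ(p0, a) = (p2, b, R) → b[p2]abb
Step 2: δ(p2, a) = (p1, b, R) → bb[p1]bb
Step 3: δ(p1, b) = (p1, b, L) → b[p1]bbb
Step 4: δ(p1, b) = (p1, b, L) → [p1]bbbb
Step 5: δ(p1, b) = (p1, b, L) → [p1]□bbbb
Step 6: δ(p1, □) = (pA, a, L) → [pA]□abbbb

The machine reaches the accept state pA and halts.

After 6 steps, the tape (ignoring leading/trailing blanks) is: abbbb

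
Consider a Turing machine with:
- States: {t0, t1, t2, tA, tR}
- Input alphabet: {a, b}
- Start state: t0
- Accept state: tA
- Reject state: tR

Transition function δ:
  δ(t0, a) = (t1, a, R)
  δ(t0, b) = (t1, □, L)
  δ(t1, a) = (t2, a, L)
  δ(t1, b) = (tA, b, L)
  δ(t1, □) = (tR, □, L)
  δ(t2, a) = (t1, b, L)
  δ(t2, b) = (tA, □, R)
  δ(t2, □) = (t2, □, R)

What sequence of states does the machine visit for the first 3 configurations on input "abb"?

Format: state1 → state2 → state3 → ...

Execution trace:
Initial: [t0]abb
Step 1: δ(t0, a) = (t1, a, R) → a[t1]bb
Step 2: δ(t1, b) = (tA, b, L) → [tA]abb

The machine reaches the accept state tA and halts.

State sequence: t0 → t1 → tA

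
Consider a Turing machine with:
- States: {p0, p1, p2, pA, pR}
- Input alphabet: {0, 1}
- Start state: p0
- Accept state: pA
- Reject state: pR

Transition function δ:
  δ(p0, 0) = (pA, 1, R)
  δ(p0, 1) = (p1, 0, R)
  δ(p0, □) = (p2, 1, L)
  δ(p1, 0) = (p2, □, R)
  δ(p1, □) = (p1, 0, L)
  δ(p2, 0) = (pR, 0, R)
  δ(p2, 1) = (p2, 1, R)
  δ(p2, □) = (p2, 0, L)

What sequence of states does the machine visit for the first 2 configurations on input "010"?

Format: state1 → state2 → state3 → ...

Execution trace:
Initial: [p0]010
Step 1: δ(p0, 0) = (pA, 1, R) → 1[pA]10

The machine reaches the accept state pA and halts.

State sequence: p0 → pA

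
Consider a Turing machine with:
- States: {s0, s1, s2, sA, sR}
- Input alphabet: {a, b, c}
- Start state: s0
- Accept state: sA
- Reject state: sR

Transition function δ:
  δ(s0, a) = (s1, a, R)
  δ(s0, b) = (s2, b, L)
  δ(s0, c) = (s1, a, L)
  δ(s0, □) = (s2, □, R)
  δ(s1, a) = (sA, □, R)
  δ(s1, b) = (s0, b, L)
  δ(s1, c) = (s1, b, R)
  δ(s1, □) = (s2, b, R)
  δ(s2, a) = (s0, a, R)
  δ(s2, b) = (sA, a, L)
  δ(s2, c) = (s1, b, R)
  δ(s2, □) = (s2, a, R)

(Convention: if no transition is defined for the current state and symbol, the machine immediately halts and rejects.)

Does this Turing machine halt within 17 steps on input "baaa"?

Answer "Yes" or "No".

Execution trace:
Initial: [s0]baaa
Step 1: δ(s0, b) = (s2, b, L) → [s2]□baaa
Step 2: δ(s2, □) = (s2, a, R) → a[s2]baaa
Step 3: δ(s2, b) = (sA, a, L) → [sA]aaaaa

The machine reaches the accept state sA and halts.
The machine halted after 3 steps (within the 17-step bound).

Answer: Yes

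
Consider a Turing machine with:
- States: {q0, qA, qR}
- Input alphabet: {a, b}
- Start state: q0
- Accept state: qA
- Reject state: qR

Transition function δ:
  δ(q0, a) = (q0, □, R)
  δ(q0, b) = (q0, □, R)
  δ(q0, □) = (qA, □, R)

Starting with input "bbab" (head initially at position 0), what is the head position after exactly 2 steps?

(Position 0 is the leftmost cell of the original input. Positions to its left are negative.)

Execution trace (head position shown):
Step 0: [q0]bbab  (head at position 0)
Step 1: move right → □[q0]bab  (head at position 1)
Step 2: move right → □□[q0]ab  (head at position 2)

After 2 steps, the head is at position 2.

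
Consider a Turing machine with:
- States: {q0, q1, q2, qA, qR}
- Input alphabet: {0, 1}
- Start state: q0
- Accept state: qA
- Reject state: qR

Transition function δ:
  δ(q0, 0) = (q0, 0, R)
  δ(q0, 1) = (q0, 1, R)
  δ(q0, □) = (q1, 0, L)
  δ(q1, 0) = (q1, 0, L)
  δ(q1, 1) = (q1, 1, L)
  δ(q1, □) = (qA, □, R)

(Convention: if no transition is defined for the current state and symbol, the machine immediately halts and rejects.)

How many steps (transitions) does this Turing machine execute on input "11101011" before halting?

Execution trace:
Initial: [q0]11101011
Step 1: δ(q0, 1) = (q0, 1, R) → 1[q0]1101011
Step 2: δ(q0, 1) = (q0, 1, R) → 11[q0]101011
Step 3: δ(q0, 1) = (q0, 1, R) → 111[q0]01011
Step 4: δ(q0, 0) = (q0, 0, R) → 1110[q0]1011
Step 5: δ(q0, 1) = (q0, 1, R) → 11101[q0]011
Step 6: δ(q0, 0) = (q0, 0, R) → 111010[q0]11
Step 7: δ(q0, 1) = (q0, 1, R) → 1110101[q0]1
Step 8: δ(q0, 1) = (q0, 1, R) → 11101011[q0]□
Step 9: δ(q0, □) = (q1, 0, L) → 1110101[q1]10
Step 10: δ(q1, 1) = (q1, 1, L) → 111010[q1]110
Step 11: δ(q1, 1) = (q1, 1, L) → 11101[q1]0110
Step 12: δ(q1, 0) = (q1, 0, L) → 1110[q1]10110
Step 13: δ(q1, 1) = (q1, 1, L) → 111[q1]010110
Step 14: δ(q1, 0) = (q1, 0, L) → 11[q1]1010110
Step 15: δ(q1, 1) = (q1, 1, L) → 1[q1]11010110
Step 16: δ(q1, 1) = (q1, 1, L) → [q1]111010110
Step 17: δ(q1, 1) = (q1, 1, L) → [q1]□111010110
Step 18: δ(q1, □) = (qA, □, R) → □[qA]111010110

The machine reaches the accept state qA and halts.

The machine executed 18 steps before halting.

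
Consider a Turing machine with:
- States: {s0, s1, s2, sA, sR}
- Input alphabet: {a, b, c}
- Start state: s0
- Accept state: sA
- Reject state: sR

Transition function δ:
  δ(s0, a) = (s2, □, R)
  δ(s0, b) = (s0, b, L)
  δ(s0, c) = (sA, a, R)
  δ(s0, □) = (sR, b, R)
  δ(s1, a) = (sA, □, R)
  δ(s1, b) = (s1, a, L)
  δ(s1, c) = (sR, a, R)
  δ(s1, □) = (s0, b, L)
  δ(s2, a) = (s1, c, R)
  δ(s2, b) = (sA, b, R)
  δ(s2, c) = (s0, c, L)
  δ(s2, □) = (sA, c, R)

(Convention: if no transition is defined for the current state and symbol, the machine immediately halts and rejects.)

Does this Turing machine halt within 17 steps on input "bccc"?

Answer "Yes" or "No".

Execution trace:
Initial: [s0]bccc
Step 1: δ(s0, b) = (s0, b, L) → [s0]□bccc
Step 2: δ(s0, □) = (sR, b, R) → b[sR]bccc

The machine reaches the reject state sR and halts.
The machine halted after 2 steps (within the 17-step bound).

Answer: Yes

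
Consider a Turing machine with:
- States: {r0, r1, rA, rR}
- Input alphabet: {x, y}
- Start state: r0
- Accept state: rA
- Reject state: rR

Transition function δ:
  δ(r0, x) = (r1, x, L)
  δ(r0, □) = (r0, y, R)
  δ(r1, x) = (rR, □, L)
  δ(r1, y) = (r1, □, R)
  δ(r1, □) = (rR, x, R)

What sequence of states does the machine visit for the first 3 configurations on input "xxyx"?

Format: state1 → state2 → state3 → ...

Execution trace:
Initial: [r0]xxyx
Step 1: δ(r0, x) = (r1, x, L) → [r1]□xxyx
Step 2: δ(r1, □) = (rR, x, R) → x[rR]xxyx

The machine reaches the reject state rR and halts.

State sequence: r0 → r1 → rR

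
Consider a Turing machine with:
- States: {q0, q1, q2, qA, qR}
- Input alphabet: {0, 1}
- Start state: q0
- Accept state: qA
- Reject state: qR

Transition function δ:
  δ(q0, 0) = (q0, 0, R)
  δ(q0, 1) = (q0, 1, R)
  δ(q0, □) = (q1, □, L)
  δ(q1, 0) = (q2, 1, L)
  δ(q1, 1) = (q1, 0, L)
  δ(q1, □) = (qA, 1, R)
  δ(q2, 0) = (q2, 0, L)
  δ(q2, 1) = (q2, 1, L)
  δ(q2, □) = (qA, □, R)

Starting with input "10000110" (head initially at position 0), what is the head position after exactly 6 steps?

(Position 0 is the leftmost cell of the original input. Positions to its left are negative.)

Execution trace (head position shown):
Step 0: [q0]10000110  (head at position 0)
Step 1: move right → 1[q0]0000110  (head at position 1)
Step 2: move right → 10[q0]000110  (head at position 2)
Step 3: move right → 100[q0]00110  (head at position 3)
Step 4: move right → 1000[q0]0110  (head at position 4)
Step 5: move right → 10000[q0]110  (head at position 5)
Step 6: move right → 100001[q0]10  (head at position 6)

After 6 steps, the head is at position 6.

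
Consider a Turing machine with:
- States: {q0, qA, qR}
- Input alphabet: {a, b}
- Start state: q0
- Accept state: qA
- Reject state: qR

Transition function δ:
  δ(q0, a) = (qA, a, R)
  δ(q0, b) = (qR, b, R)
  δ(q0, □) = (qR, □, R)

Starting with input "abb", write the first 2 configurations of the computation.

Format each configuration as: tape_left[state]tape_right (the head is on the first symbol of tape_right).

Transitions applied:
Step 1: δ(q0, a) = (qA, a, R)

The first 2 configurations are:
[q0]abb ⊢ a[qA]bb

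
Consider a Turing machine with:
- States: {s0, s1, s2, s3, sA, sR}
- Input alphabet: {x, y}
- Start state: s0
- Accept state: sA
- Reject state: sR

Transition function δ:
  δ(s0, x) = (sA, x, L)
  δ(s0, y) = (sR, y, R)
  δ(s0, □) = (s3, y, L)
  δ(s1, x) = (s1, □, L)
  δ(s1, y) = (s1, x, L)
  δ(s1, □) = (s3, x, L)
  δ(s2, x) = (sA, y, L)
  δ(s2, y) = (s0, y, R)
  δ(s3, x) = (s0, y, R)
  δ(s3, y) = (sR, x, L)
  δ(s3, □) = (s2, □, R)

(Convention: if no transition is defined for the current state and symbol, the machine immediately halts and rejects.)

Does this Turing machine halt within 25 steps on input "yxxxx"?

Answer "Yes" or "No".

Execution trace:
Initial: [s0]yxxxx
Step 1: δ(s0, y) = (sR, y, R) → y[sR]xxxx

The machine reaches the reject state sR and halts.
The machine halted after 1 step (within the 25-step bound).

Answer: Yes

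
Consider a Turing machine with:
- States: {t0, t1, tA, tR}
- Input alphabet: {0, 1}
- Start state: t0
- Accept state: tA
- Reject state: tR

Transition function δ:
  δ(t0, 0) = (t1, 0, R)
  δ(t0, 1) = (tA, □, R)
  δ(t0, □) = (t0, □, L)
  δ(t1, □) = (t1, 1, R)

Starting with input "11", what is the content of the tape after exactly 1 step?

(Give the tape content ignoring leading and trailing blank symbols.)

Execution trace:
Initial: [t0]11
Step 1: δ(t0, 1) = (tA, □, R) → □[tA]1

The machine reaches the accept state tA and halts.

After 1 step, the tape (ignoring leading/trailing blanks) is: 1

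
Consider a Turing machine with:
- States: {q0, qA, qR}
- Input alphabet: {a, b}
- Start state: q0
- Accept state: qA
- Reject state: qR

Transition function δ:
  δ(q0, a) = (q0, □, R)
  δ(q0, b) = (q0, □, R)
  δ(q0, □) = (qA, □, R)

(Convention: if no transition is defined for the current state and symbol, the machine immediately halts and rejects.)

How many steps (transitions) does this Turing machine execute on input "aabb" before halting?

Execution trace:
Initial: [q0]aabb
Step 1: δ(q0, a) = (q0, □, R) → □[q0]abb
Step 2: δ(q0, a) = (q0, □, R) → □□[q0]bb
Step 3: δ(q0, b) = (q0, □, R) → □□□[q0]b
Step 4: δ(q0, b) = (q0, □, R) → □□□□[q0]□
Step 5: δ(q0, □) = (qA, □, R) → □□□□□[qA]□

The machine reaches the accept state qA and halts.

The machine executed 5 steps before halting.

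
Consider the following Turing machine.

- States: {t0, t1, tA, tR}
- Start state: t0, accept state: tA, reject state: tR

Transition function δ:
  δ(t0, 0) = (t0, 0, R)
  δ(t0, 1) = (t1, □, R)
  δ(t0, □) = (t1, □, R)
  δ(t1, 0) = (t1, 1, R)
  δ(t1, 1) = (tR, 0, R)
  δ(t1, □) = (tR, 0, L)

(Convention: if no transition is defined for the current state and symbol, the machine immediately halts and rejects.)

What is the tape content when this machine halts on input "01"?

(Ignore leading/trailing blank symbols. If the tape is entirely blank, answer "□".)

Execution trace:
Initial: [t0]01
Step 1: δ(t0, 0) = (t0, 0, R) → 0[t0]1
Step 2: δ(t0, 1) = (t1, □, R) → 0□[t1]□
Step 3: δ(t1, □) = (tR, 0, L) → 0[tR]□0

The machine reaches the reject state tR and halts.

Final tape (ignoring leading/trailing blanks): 0□0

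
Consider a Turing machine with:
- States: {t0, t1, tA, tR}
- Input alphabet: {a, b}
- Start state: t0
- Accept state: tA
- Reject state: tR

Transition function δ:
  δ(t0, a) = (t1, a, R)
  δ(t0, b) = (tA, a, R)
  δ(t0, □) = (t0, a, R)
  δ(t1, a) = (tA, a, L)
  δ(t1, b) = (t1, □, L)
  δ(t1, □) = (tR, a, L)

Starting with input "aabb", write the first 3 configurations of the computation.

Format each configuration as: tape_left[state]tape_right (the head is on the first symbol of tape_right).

Transitions applied:
Step 1: δ(t0, a) = (t1, a, R)
Step 2: δ(t1, a) = (tA, a, L)

The first 3 configurations are:
[t0]aabb ⊢ a[t1]abb ⊢ [tA]aabb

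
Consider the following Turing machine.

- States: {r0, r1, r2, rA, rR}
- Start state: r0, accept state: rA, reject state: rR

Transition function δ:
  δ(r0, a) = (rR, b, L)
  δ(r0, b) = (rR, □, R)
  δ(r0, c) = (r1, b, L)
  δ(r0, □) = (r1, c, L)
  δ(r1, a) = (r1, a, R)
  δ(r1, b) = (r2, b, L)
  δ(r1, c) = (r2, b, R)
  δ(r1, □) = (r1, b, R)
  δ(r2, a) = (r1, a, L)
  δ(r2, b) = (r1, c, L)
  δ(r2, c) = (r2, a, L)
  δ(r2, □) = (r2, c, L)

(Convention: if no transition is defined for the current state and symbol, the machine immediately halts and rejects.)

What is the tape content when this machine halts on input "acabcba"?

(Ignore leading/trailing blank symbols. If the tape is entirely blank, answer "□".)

Execution trace:
Initial: [r0]acabcba
Step 1: δ(r0, a) = (rR, b, L) → [rR]□bcabcba

The machine reaches the reject state rR and halts.

Final tape (ignoring leading/trailing blanks): bcabcba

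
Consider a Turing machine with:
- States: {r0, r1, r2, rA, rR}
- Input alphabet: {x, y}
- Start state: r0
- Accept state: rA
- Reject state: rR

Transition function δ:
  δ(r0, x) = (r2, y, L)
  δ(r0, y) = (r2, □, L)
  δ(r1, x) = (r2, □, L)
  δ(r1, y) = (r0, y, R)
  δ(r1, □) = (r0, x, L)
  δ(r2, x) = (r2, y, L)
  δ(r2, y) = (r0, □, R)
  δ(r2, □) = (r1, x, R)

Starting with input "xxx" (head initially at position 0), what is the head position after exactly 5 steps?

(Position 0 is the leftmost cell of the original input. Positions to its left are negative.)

Execution trace (head position shown):
Step 0: [r0]xxx  (head at position 0)
Step 1: move left → [r2]□yxx  (head at position -1)
Step 2: move right → x[r1]yxx  (head at position 0)
Step 3: move right → xy[r0]xx  (head at position 1)
Step 4: move left → x[r2]yyx  (head at position 0)
Step 5: move right → x□[r0]yx  (head at position 1)

After 5 steps, the head is at position 1.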